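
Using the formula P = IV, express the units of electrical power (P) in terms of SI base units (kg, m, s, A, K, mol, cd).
Units of each symbol in P = IV:
  I (current): A
  V (voltage, in volts): kg·m²/(s³·A)

Multiplying the contributions: [A] · [kg·m²/(s³·A)]
Adding exponents of each base unit: kg: 1, m: 2, s: -3
SI base units of electrical power: kg·m²/s³

Answer: kg·m²/s³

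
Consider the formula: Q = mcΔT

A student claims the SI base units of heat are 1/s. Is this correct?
Units of each symbol in Q = mcΔT:
  m (mass): kg
  c (specific heat capacity, in J/(kg·K)): m²/(s²·K)
  ΔT (temperature change): K

Multiplying the contributions: [kg] · [m²/(s²·K)] · [K]
Adding exponents of each base unit: kg: 1, m: 2, s: -2
SI base units of heat: kg·m²/s²

The claimed units 1/s (exponents s: -1) do not match the derived units kg·m²/s² (exponents kg: 1, m: 2, s: -2), so the claim is incorrect.

Answer: No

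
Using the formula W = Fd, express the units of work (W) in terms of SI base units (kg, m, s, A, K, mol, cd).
Units of each symbol in W = Fd:
  F (force): kg·m/s²
  d (displacement): m

Multiplying the contributions: [kg·m/s²] · [m]
Adding exponents of each base unit: kg: 1, m: 2, s: -2
SI base units of work: kg·m²/s²

Answer: kg·m²/s²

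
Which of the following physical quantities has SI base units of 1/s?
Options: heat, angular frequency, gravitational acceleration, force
Checking the SI base units of each option:
  heat (Q = mcΔT): kg·m²/s²  ✗
  angular frequency (ω = 2πf): 1/s  ✓ matches
  gravitational acceleration (g = GM/r²): m/s²  ✗
  force (F = ma): kg·m/s²  ✗

Only angular frequency has units 1/s.

Answer: angular frequency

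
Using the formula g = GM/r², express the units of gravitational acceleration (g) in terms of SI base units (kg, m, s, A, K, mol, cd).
Units of each symbol in g = GM/r²:
  G (gravitational constant): m³/(kg·s²)
  M (mass): kg
  r (distance): m  → to the power 2 in the denominator, contributes 1/m²

Multiplying the contributions: [m³/(kg·s²)] · [kg] · [1/m²]
Adding exponents of each base unit: m: 1, s: -2
SI base units of gravitational acceleration: m/s²

Answer: m/s²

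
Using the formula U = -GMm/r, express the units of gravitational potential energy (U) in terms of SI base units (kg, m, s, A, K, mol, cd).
Units of each symbol in U = -GMm/r:
  G (gravitational constant): m³/(kg·s²)
  M (mass): kg
  m (mass): kg
  r (distance): m  → in the denominator, contributes 1/m
  The minus sign does not affect the units.

Multiplying the contributions: [m³/(kg·s²)] · [kg] · [kg] · [1/m]
Adding exponents of each base unit: kg: 1, m: 2, s: -2
SI base units of gravitational potential energy: kg·m²/s²

Answer: kg·m²/s²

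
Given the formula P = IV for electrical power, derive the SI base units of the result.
Units of each symbol in P = IV:
  I (current): A
  V (voltage, in volts): kg·m²/(s³·A)

Multiplying the contributions: [A] · [kg·m²/(s³·A)]
Adding exponents of each base unit: kg: 1, m: 2, s: -3
SI base units of electrical power: kg·m²/s³

Answer: kg·m²/s³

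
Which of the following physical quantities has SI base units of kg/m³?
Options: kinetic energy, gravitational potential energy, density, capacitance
Checking the SI base units of each option:
  kinetic energy (E = ½mv²): kg·m²/s²  ✗
  gravitational potential energy (U = -GMm/r): kg·m²/s²  ✗
  density (ρ = m/V): kg/m³  ✓ matches
  capacitance (C = Q/V): s⁴·A²/(kg·m²)  ✗

Only density has units kg/m³.

Answer: density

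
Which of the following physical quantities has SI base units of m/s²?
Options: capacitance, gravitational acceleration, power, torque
Checking the SI base units of each option:
  capacitance (C = Q/V): s⁴·A²/(kg·m²)  ✗
  gravitational acceleration (g = GM/r²): m/s²  ✓ matches
  power (P = W/t): kg·m²/s³  ✗
  torque (τ = Fr): kg·m²/s²  ✗

Only gravitational acceleration has units m/s².

Answer: gravitational acceleration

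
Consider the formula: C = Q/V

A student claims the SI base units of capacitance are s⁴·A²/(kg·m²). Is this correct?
Units of each symbol in C = Q/V:
  Q (charge, in coulombs): s·A
  V (voltage, in volts): kg·m²/(s³·A)  → in the denominator, contributes s³·A/(kg·m²)

Multiplying the contributions: [s·A] · [s³·A/(kg·m²)]
Adding exponents of each base unit: kg: -1, m: -2, s: 4, A: 2
SI base units of capacitance: s⁴·A²/(kg·m²)

The claimed units s⁴·A²/(kg·m²) match the derived units, so the claim is correct.

Answer: Yes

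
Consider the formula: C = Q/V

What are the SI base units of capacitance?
Units of each symbol in C = Q/V:
  Q (charge, in coulombs): s·A
  V (voltage, in volts): kg·m²/(s³·A)  → in the denominator, contributes s³·A/(kg·m²)

Multiplying the contributions: [s·A] · [s³·A/(kg·m²)]
Adding exponents of each base unit: kg: -1, m: -2, s: 4, A: 2
SI base units of capacitance: s⁴·A²/(kg·m²)

Answer: s⁴·A²/(kg·m²)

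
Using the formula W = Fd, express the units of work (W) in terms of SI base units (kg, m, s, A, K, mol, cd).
Units of each symbol in W = Fd:
  F (force): kg·m/s²
  d (displacement): m

Multiplying the contributions: [kg·m/s²] · [m]
Adding exponents of each base unit: kg: 1, m: 2, s: -2
SI base units of work: kg·m²/s²

Answer: kg·m²/s²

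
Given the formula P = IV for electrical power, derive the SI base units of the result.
Units of each symbol in P = IV:
  I (current): A
  V (voltage, in volts): kg·m²/(s³·A)

Multiplying the contributions: [A] · [kg·m²/(s³·A)]
Adding exponents of each base unit: kg: 1, m: 2, s: -3
SI base units of electrical power: kg·m²/s³

Answer: kg·m²/s³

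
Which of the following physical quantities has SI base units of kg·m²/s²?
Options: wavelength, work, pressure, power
Checking the SI base units of each option:
  wavelength (λ = v/f): m  ✗
  work (W = Fd): kg·m²/s²  ✓ matches
  pressure (P = F/A): kg/(m·s²)  ✗
  power (P = W/t): kg·m²/s³  ✗

Only work has units kg·m²/s².

Answer: work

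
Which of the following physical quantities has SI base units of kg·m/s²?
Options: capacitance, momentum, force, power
Checking the SI base units of each option:
  capacitance (C = Q/V): s⁴·A²/(kg·m²)  ✗
  momentum (p = mv): kg·m/s  ✗
  force (F = ma): kg·m/s²  ✓ matches
  power (P = W/t): kg·m²/s³  ✗

Only force has units kg·m/s².

Answer: force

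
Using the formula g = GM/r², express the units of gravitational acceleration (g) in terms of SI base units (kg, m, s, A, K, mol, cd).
Units of each symbol in g = GM/r²:
  G (gravitational constant): m³/(kg·s²)
  M (mass): kg
  r (distance): m  → to the power 2 in the denominator, contributes 1/m²

Multiplying the contributions: [m³/(kg·s²)] · [kg] · [1/m²]
Adding exponents of each base unit: m: 1, s: -2
SI base units of gravitational acceleration: m/s²

Answer: m/s²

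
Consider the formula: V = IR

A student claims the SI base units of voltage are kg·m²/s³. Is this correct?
Units of each symbol in V = IR:
  I (current): A
  R (resistance, in ohms): kg·m²/(s³·A²)

Multiplying the contributions: [A] · [kg·m²/(s³·A²)]
Adding exponents of each base unit: kg: 1, m: 2, s: -3, A: -1
SI base units of voltage: kg·m²/(s³·A)

The claimed units kg·m²/s³ (exponents kg: 1, m: 2, s: -3) do not match the derived units kg·m²/(s³·A) (exponents kg: 1, m: 2, s: -3, A: -1), so the claim is incorrect.

Answer: No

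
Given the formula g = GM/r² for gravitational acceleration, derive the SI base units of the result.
Units of each symbol in g = GM/r²:
  G (gravitational constant): m³/(kg·s²)
  M (mass): kg
  r (distance): m  → to the power 2 in the denominator, contributes 1/m²

Multiplying the contributions: [m³/(kg·s²)] · [kg] · [1/m²]
Adding exponents of each base unit: m: 1, s: -2
SI base units of gravitational acceleration: m/s²

Answer: m/s²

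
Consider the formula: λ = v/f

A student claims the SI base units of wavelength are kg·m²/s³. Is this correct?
Units of each symbol in λ = v/f:
  v (wave speed): m/s
  f (frequency): 1/s  → in the denominator, contributes s

Multiplying the contributions: [m/s] · [s]
Adding exponents of each base unit: m: 1
SI base units of wavelength: m

The claimed units kg·m²/s³ (exponents kg: 1, m: 2, s: -3) do not match the derived units m (exponents m: 1), so the claim is incorrect.

Answer: No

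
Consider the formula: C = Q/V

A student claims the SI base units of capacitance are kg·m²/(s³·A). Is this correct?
Units of each symbol in C = Q/V:
  Q (charge, in coulombs): s·A
  V (voltage, in volts): kg·m²/(s³·A)  → in the denominator, contributes s³·A/(kg·m²)

Multiplying the contributions: [s·A] · [s³·A/(kg·m²)]
Adding exponents of each base unit: kg: -1, m: -2, s: 4, A: 2
SI base units of capacitance: s⁴·A²/(kg·m²)

The claimed units kg·m²/(s³·A) (exponents kg: 1, m: 2, s: -3, A: -1) do not match the derived units s⁴·A²/(kg·m²) (exponents kg: -1, m: -2, s: 4, A: 2), so the claim is incorrect.

Answer: No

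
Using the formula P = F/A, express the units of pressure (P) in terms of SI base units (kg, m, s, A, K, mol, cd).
Units of each symbol in P = F/A:
  F (force): kg·m/s²
  A (area): m²  → in the denominator, contributes 1/m²

Multiplying the contributions: [kg·m/s²] · [1/m²]
Adding exponents of each base unit: kg: 1, m: -1, s: -2
SI base units of pressure: kg/(m·s²)

Answer: kg/(m·s²)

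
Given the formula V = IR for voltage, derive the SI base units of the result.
Units of each symbol in V = IR:
  I (current): A
  R (resistance, in ohms): kg·m²/(s³·A²)

Multiplying the contributions: [A] · [kg·m²/(s³·A²)]
Adding exponents of each base unit: kg: 1, m: 2, s: -3, A: -1
SI base units of voltage: kg·m²/(s³·A)

Answer: kg·m²/(s³·A)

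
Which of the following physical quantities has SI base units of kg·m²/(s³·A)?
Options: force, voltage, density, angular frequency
Checking the SI base units of each option:
  force (F = ma): kg·m/s²  ✗
  voltage (V = IR): kg·m²/(s³·A)  ✓ matches
  density (ρ = m/V): kg/m³  ✗
  angular frequency (ω = 2πf): 1/s  ✗

Only voltage has units kg·m²/(s³·A).

Answer: voltage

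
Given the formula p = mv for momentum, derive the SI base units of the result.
Units of each symbol in p = mv:
  m (mass): kg
  v (velocity): m/s

Multiplying the contributions: [kg] · [m/s]
Adding exponents of each base unit: kg: 1, m: 1, s: -1
SI base units of momentum: kg·m/s

Answer: kg·m/s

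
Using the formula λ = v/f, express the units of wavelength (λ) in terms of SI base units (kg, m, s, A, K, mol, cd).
Units of each symbol in λ = v/f:
  v (wave speed): m/s
  f (frequency): 1/s  → in the denominator, contributes s

Multiplying the contributions: [m/s] · [s]
Adding exponents of each base unit: m: 1
SI base units of wavelength: m

Answer: m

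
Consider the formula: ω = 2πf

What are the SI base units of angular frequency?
Units of each symbol in ω = 2πf:
  f (frequency): 1/s
  The factor 2π is dimensionless.

Multiplying the contributions: [1/s]
Adding exponents of each base unit: s: -1
SI base units of angular frequency: 1/s

Answer: 1/s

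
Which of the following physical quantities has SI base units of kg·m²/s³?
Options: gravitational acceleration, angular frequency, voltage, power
Checking the SI base units of each option:
  gravitational acceleration (g = GM/r²): m/s²  ✗
  angular frequency (ω = 2πf): 1/s  ✗
  voltage (V = IR): kg·m²/(s³·A)  ✗
  power (P = W/t): kg·m²/s³  ✓ matches

Only power has units kg·m²/s³.

Answer: power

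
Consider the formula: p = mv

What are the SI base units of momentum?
Units of each symbol in p = mv:
  m (mass): kg
  v (velocity): m/s

Multiplying the contributions: [kg] · [m/s]
Adding exponents of each base unit: kg: 1, m: 1, s: -1
SI base units of momentum: kg·m/s

Answer: kg·m/s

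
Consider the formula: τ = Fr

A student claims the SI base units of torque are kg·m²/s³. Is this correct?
Units of each symbol in τ = Fr:
  F (force): kg·m/s²
  r (lever arm): m

Multiplying the contributions: [kg·m/s²] · [m]
Adding exponents of each base unit: kg: 1, m: 2, s: -2
SI base units of torque: kg·m²/s²

The claimed units kg·m²/s³ (exponents kg: 1, m: 2, s: -3) do not match the derived units kg·m²/s² (exponents kg: 1, m: 2, s: -2), so the claim is incorrect.

Answer: No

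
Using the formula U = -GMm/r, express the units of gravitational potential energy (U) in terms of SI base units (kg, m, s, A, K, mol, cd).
Units of each symbol in U = -GMm/r:
  G (gravitational constant): m³/(kg·s²)
  M (mass): kg
  m (mass): kg
  r (distance): m  → in the denominator, contributes 1/m
  The minus sign does not affect the units.

Multiplying the contributions: [m³/(kg·s²)] · [kg] · [kg] · [1/m]
Adding exponents of each base unit: kg: 1, m: 2, s: -2
SI base units of gravitational potential energy: kg·m²/s²

Answer: kg·m²/s²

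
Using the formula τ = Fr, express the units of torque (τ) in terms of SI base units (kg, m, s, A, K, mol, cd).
Units of each symbol in τ = Fr:
  F (force): kg·m/s²
  r (lever arm): m

Multiplying the contributions: [kg·m/s²] · [m]
Adding exponents of each base unit: kg: 1, m: 2, s: -2
SI base units of torque: kg·m²/s²

Answer: kg·m²/s²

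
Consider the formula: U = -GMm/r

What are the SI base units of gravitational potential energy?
Units of each symbol in U = -GMm/r:
  G (gravitational constant): m³/(kg·s²)
  M (mass): kg
  m (mass): kg
  r (distance): m  → in the denominator, contributes 1/m
  The minus sign does not affect the units.

Multiplying the contributions: [m³/(kg·s²)] · [kg] · [kg] · [1/m]
Adding exponents of each base unit: kg: 1, m: 2, s: -2
SI base units of gravitational potential energy: kg·m²/s²

Answer: kg·m²/s²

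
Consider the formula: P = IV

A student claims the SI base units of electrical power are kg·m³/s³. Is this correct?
Units of each symbol in P = IV:
  I (current): A
  V (voltage, in volts): kg·m²/(s³·A)

Multiplying the contributions: [A] · [kg·m²/(s³·A)]
Adding exponents of each base unit: kg: 1, m: 2, s: -3
SI base units of electrical power: kg·m²/s³

The claimed units kg·m³/s³ (exponents kg: 1, m: 3, s: -3) do not match the derived units kg·m²/s³ (exponents kg: 1, m: 2, s: -3), so the claim is incorrect.

Answer: No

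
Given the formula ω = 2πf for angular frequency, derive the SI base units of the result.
Units of each symbol in ω = 2πf:
  f (frequency): 1/s
  The factor 2π is dimensionless.

Multiplying the contributions: [1/s]
Adding exponents of each base unit: s: -1
SI base units of angular frequency: 1/s

Answer: 1/s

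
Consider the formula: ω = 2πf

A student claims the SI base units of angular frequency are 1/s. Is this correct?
Units of each symbol in ω = 2πf:
  f (frequency): 1/s
  The factor 2π is dimensionless.

Multiplying the contributions: [1/s]
Adding exponents of each base unit: s: -1
SI base units of angular frequency: 1/s

The claimed units 1/s match the derived units, so the claim is correct.

Answer: Yes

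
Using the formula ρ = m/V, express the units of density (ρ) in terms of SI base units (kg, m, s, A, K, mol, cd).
Units of each symbol in ρ = m/V:
  m (mass): kg
  V (volume): m³  → in the denominator, contributes 1/m³

Multiplying the contributions: [kg] · [1/m³]
Adding exponents of each base unit: kg: 1, m: -3
SI base units of density: kg/m³

Answer: kg/m³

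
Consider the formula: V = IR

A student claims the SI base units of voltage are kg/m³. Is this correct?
Units of each symbol in V = IR:
  I (current): A
  R (resistance, in ohms): kg·m²/(s³·A²)

Multiplying the contributions: [A] · [kg·m²/(s³·A²)]
Adding exponents of each base unit: kg: 1, m: 2, s: -3, A: -1
SI base units of voltage: kg·m²/(s³·A)

The claimed units kg/m³ (exponents kg: 1, m: -3) do not match the derived units kg·m²/(s³·A) (exponents kg: 1, m: 2, s: -3, A: -1), so the claim is incorrect.

Answer: No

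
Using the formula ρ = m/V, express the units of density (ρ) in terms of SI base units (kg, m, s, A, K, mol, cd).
Units of each symbol in ρ = m/V:
  m (mass): kg
  V (volume): m³  → in the denominator, contributes 1/m³

Multiplying the contributions: [kg] · [1/m³]
Adding exponents of each base unit: kg: 1, m: -3
SI base units of density: kg/m³

Answer: kg/m³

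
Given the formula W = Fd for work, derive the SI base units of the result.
Units of each symbol in W = Fd:
  F (force): kg·m/s²
  d (displacement): m

Multiplying the contributions: [kg·m/s²] · [m]
Adding exponents of each base unit: kg: 1, m: 2, s: -2
SI base units of work: kg·m²/s²

Answer: kg·m²/s²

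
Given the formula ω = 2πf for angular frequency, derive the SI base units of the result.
Units of each symbol in ω = 2πf:
  f (frequency): 1/s
  The factor 2π is dimensionless.

Multiplying the contributions: [1/s]
Adding exponents of each base unit: s: -1
SI base units of angular frequency: 1/s

Answer: 1/s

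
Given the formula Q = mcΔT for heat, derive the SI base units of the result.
Units of each symbol in Q = mcΔT:
  m (mass): kg
  c (specific heat capacity, in J/(kg·K)): m²/(s²·K)
  ΔT (temperature change): K

Multiplying the contributions: [kg] · [m²/(s²·K)] · [K]
Adding exponents of each base unit: kg: 1, m: 2, s: -2
SI base units of heat: kg·m²/s²

Answer: kg·m²/s²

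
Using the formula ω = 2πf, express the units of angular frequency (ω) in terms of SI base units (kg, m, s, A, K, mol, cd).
Units of each symbol in ω = 2πf:
  f (frequency): 1/s
  The factor 2π is dimensionless.

Multiplying the contributions: [1/s]
Adding exponents of each base unit: s: -1
SI base units of angular frequency: 1/s

Answer: 1/s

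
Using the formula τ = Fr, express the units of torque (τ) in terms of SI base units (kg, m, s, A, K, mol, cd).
Units of each symbol in τ = Fr:
  F (force): kg·m/s²
  r (lever arm): m

Multiplying the contributions: [kg·m/s²] · [m]
Adding exponents of each base unit: kg: 1, m: 2, s: -2
SI base units of torque: kg·m²/s²

Answer: kg·m²/s²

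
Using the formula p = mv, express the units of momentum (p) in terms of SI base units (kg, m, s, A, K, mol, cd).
Units of each symbol in p = mv:
  m (mass): kg
  v (velocity): m/s

Multiplying the contributions: [kg] · [m/s]
Adding exponents of each base unit: kg: 1, m: 1, s: -1
SI base units of momentum: kg·m/s

Answer: kg·m/s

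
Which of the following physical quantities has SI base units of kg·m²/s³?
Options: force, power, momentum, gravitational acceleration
Checking the SI base units of each option:
  force (F = ma): kg·m/s²  ✗
  power (P = W/t): kg·m²/s³  ✓ matches
  momentum (p = mv): kg·m/s  ✗
  gravitational acceleration (g = GM/r²): m/s²  ✗

Only power has units kg·m²/s³.

Answer: power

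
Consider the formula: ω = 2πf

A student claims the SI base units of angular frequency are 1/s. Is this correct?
Units of each symbol in ω = 2πf:
  f (frequency): 1/s
  The factor 2π is dimensionless.

Multiplying the contributions: [1/s]
Adding exponents of each base unit: s: -1
SI base units of angular frequency: 1/s

The claimed units 1/s match the derived units, so the claim is correct.

Answer: Yes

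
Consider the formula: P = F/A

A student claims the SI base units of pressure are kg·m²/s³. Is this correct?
Units of each symbol in P = F/A:
  F (force): kg·m/s²
  A (area): m²  → in the denominator, contributes 1/m²

Multiplying the contributions: [kg·m/s²] · [1/m²]
Adding exponents of each base unit: kg: 1, m: -1, s: -2
SI base units of pressure: kg/(m·s²)

The claimed units kg·m²/s³ (exponents kg: 1, m: 2, s: -3) do not match the derived units kg/(m·s²) (exponents kg: 1, m: -1, s: -2), so the claim is incorrect.

Answer: No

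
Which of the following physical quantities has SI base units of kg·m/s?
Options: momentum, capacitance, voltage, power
Checking the SI base units of each option:
  momentum (p = mv): kg·m/s  ✓ matches
  capacitance (C = Q/V): s⁴·A²/(kg·m²)  ✗
  voltage (V = IR): kg·m²/(s³·A)  ✗
  power (P = W/t): kg·m²/s³  ✗

Only momentum has units kg·m/s.

Answer: momentum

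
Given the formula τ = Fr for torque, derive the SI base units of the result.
Units of each symbol in τ = Fr:
  F (force): kg·m/s²
  r (lever arm): m

Multiplying the contributions: [kg·m/s²] · [m]
Adding exponents of each base unit: kg: 1, m: 2, s: -2
SI base units of torque: kg·m²/s²

Answer: kg·m²/s²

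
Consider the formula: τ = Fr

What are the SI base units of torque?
Units of each symbol in τ = Fr:
  F (force): kg·m/s²
  r (lever arm): m

Multiplying the contributions: [kg·m/s²] · [m]
Adding exponents of each base unit: kg: 1, m: 2, s: -2
SI base units of torque: kg·m²/s²

Answer: kg·m²/s²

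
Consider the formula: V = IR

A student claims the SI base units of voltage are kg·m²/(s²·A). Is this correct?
Units of each symbol in V = IR:
  I (current): A
  R (resistance, in ohms): kg·m²/(s³·A²)

Multiplying the contributions: [A] · [kg·m²/(s³·A²)]
Adding exponents of each base unit: kg: 1, m: 2, s: -3, A: -1
SI base units of voltage: kg·m²/(s³·A)

The claimed units kg·m²/(s²·A) (exponents kg: 1, m: 2, s: -2, A: -1) do not match the derived units kg·m²/(s³·A) (exponents kg: 1, m: 2, s: -3, A: -1), so the claim is incorrect.

Answer: No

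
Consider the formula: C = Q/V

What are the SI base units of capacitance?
Units of each symbol in C = Q/V:
  Q (charge, in coulombs): s·A
  V (voltage, in volts): kg·m²/(s³·A)  → in the denominator, contributes s³·A/(kg·m²)

Multiplying the contributions: [s·A] · [s³·A/(kg·m²)]
Adding exponents of each base unit: kg: -1, m: -2, s: 4, A: 2
SI base units of capacitance: s⁴·A²/(kg·m²)

Answer: s⁴·A²/(kg·m²)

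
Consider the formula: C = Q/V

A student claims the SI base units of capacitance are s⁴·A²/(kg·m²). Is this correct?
Units of each symbol in C = Q/V:
  Q (charge, in coulombs): s·A
  V (voltage, in volts): kg·m²/(s³·A)  → in the denominator, contributes s³·A/(kg·m²)

Multiplying the contributions: [s·A] · [s³·A/(kg·m²)]
Adding exponents of each base unit: kg: -1, m: -2, s: 4, A: 2
SI base units of capacitance: s⁴·A²/(kg·m²)

The claimed units s⁴·A²/(kg·m²) match the derived units, so the claim is correct.

Answer: Yes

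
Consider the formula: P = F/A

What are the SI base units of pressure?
Units of each symbol in P = F/A:
  F (force): kg·m/s²
  A (area): m²  → in the denominator, contributes 1/m²

Multiplying the contributions: [kg·m/s²] · [1/m²]
Adding exponents of each base unit: kg: 1, m: -1, s: -2
SI base units of pressure: kg/(m·s²)

Answer: kg/(m·s²)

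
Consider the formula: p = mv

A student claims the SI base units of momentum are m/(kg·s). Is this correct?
Units of each symbol in p = mv:
  m (mass): kg
  v (velocity): m/s

Multiplying the contributions: [kg] · [m/s]
Adding exponents of each base unit: kg: 1, m: 1, s: -1
SI base units of momentum: kg·m/s

The claimed units m/(kg·s) (exponents kg: -1, m: 1, s: -1) do not match the derived units kg·m/s (exponents kg: 1, m: 1, s: -1), so the claim is incorrect.

Answer: No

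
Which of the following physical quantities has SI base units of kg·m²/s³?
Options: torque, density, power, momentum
Checking the SI base units of each option:
  torque (τ = Fr): kg·m²/s²  ✗
  density (ρ = m/V): kg/m³  ✗
  power (P = W/t): kg·m²/s³  ✓ matches
  momentum (p = mv): kg·m/s  ✗

Only power has units kg·m²/s³.

Answer: power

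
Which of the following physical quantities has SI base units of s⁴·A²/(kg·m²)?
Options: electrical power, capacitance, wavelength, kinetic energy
Checking the SI base units of each option:
  electrical power (P = IV): kg·m²/s³  ✗
  capacitance (C = Q/V): s⁴·A²/(kg·m²)  ✓ matches
  wavelength (λ = v/f): m  ✗
  kinetic energy (E = ½mv²): kg·m²/s²  ✗

Only capacitance has units s⁴·A²/(kg·m²).

Answer: capacitance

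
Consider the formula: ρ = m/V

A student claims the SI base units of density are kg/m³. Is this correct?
Units of each symbol in ρ = m/V:
  m (mass): kg
  V (volume): m³  → in the denominator, contributes 1/m³

Multiplying the contributions: [kg] · [1/m³]
Adding exponents of each base unit: kg: 1, m: -3
SI base units of density: kg/m³

The claimed units kg/m³ match the derived units, so the claim is correct.

Answer: Yes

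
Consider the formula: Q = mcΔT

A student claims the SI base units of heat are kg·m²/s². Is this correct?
Units of each symbol in Q = mcΔT:
  m (mass): kg
  c (specific heat capacity, in J/(kg·K)): m²/(s²·K)
  ΔT (temperature change): K

Multiplying the contributions: [kg] · [m²/(s²·K)] · [K]
Adding exponents of each base unit: kg: 1, m: 2, s: -2
SI base units of heat: kg·m²/s²

The claimed units kg·m²/s² match the derived units, so the claim is correct.

Answer: Yes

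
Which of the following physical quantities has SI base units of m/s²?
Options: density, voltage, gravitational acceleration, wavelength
Checking the SI base units of each option:
  density (ρ = m/V): kg/m³  ✗
  voltage (V = IR): kg·m²/(s³·A)  ✗
  gravitational acceleration (g = GM/r²): m/s²  ✓ matches
  wavelength (λ = v/f): m  ✗

Only gravitational acceleration has units m/s².

Answer: gravitational acceleration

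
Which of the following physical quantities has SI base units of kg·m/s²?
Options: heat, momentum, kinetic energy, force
Checking the SI base units of each option:
  heat (Q = mcΔT): kg·m²/s²  ✗
  momentum (p = mv): kg·m/s  ✗
  kinetic energy (E = ½mv²): kg·m²/s²  ✗
  force (F = ma): kg·m/s²  ✓ matches

Only force has units kg·m/s².

Answer: force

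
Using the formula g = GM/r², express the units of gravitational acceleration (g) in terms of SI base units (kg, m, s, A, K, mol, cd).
Units of each symbol in g = GM/r²:
  G (gravitational constant): m³/(kg·s²)
  M (mass): kg
  r (distance): m  → to the power 2 in the denominator, contributes 1/m²

Multiplying the contributions: [m³/(kg·s²)] · [kg] · [1/m²]
Adding exponents of each base unit: m: 1, s: -2
SI base units of gravitational acceleration: m/s²

Answer: m/s²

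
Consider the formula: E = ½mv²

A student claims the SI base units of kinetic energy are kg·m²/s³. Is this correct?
Units of each symbol in E = ½mv²:
  m (mass): kg
  v (speed): m/s  → to the power 2, contributes m²/s²
  The factor ½ is dimensionless.

Multiplying the contributions: [kg] · [m²/s²]
Adding exponents of each base unit: kg: 1, m: 2, s: -2
SI base units of kinetic energy: kg·m²/s²

The claimed units kg·m²/s³ (exponents kg: 1, m: 2, s: -3) do not match the derived units kg·m²/s² (exponents kg: 1, m: 2, s: -2), so the claim is incorrect.

Answer: No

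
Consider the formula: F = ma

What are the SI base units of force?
Units of each symbol in F = ma:
  m (mass): kg
  a (acceleration): m/s²

Multiplying the contributions: [kg] · [m/s²]
Adding exponents of each base unit: kg: 1, m: 1, s: -2
SI base units of force: kg·m/s²

Answer: kg·m/s²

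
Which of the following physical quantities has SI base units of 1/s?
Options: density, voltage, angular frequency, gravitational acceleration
Checking the SI base units of each option:
  density (ρ = m/V): kg/m³  ✗
  voltage (V = IR): kg·m²/(s³·A)  ✗
  angular frequency (ω = 2πf): 1/s  ✓ matches
  gravitational acceleration (g = GM/r²): m/s²  ✗

Only angular frequency has units 1/s.

Answer: angular frequency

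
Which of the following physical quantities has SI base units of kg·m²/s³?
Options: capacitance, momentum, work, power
Checking the SI base units of each option:
  capacitance (C = Q/V): s⁴·A²/(kg·m²)  ✗
  momentum (p = mv): kg·m/s  ✗
  work (W = Fd): kg·m²/s²  ✗
  power (P = W/t): kg·m²/s³  ✓ matches

Only power has units kg·m²/s³.

Answer: power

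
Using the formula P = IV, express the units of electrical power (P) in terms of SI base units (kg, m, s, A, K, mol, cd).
Units of each symbol in P = IV:
  I (current): A
  V (voltage, in volts): kg·m²/(s³·A)

Multiplying the contributions: [A] · [kg·m²/(s³·A)]
Adding exponents of each base unit: kg: 1, m: 2, s: -3
SI base units of electrical power: kg·m²/s³

Answer: kg·m²/s³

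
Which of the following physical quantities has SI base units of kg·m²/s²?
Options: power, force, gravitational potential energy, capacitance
Checking the SI base units of each option:
  power (P = W/t): kg·m²/s³  ✗
  force (F = ma): kg·m/s²  ✗
  gravitational potential energy (U = -GMm/r): kg·m²/s²  ✓ matches
  capacitance (C = Q/V): s⁴·A²/(kg·m²)  ✗

Only gravitational potential energy has units kg·m²/s².

Answer: gravitational potential energy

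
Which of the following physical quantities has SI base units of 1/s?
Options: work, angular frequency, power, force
Checking the SI base units of each option:
  work (W = Fd): kg·m²/s²  ✗
  angular frequency (ω = 2πf): 1/s  ✓ matches
  power (P = W/t): kg·m²/s³  ✗
  force (F = ma): kg·m/s²  ✗

Only angular frequency has units 1/s.

Answer: angular frequency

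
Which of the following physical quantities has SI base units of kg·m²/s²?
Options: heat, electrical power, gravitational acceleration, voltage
Checking the SI base units of each option:
  heat (Q = mcΔT): kg·m²/s²  ✓ matches
  electrical power (P = IV): kg·m²/s³  ✗
  gravitational acceleration (g = GM/r²): m/s²  ✗
  voltage (V = IR): kg·m²/(s³·A)  ✗

Only heat has units kg·m²/s².

Answer: heat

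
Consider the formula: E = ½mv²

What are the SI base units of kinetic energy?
Units of each symbol in E = ½mv²:
  m (mass): kg
  v (speed): m/s  → to the power 2, contributes m²/s²
  The factor ½ is dimensionless.

Multiplying the contributions: [kg] · [m²/s²]
Adding exponents of each base unit: kg: 1, m: 2, s: -2
SI base units of kinetic energy: kg·m²/s²

Answer: kg·m²/s²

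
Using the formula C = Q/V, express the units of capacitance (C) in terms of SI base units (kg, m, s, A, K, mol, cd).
Units of each symbol in C = Q/V:
  Q (charge, in coulombs): s·A
  V (voltage, in volts): kg·m²/(s³·A)  → in the denominator, contributes s³·A/(kg·m²)

Multiplying the contributions: [s·A] · [s³·A/(kg·m²)]
Adding exponents of each base unit: kg: -1, m: -2, s: 4, A: 2
SI base units of capacitance: s⁴·A²/(kg·m²)

Answer: s⁴·A²/(kg·m²)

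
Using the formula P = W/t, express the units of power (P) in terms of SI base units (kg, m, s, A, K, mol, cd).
Units of each symbol in P = W/t:
  W (work): kg·m²/s²
  t (time): s  → in the denominator, contributes 1/s

Multiplying the contributions: [kg·m²/s²] · [1/s]
Adding exponents of each base unit: kg: 1, m: 2, s: -3
SI base units of power: kg·m²/s³

Answer: kg·m²/s³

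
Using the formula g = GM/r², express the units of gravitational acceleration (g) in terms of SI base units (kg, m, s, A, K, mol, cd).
Units of each symbol in g = GM/r²:
  G (gravitational constant): m³/(kg·s²)
  M (mass): kg
  r (distance): m  → to the power 2 in the denominator, contributes 1/m²

Multiplying the contributions: [m³/(kg·s²)] · [kg] · [1/m²]
Adding exponents of each base unit: m: 1, s: -2
SI base units of gravitational acceleration: m/s²

Answer: m/s²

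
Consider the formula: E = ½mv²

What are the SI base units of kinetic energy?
Units of each symbol in E = ½mv²:
  m (mass): kg
  v (speed): m/s  → to the power 2, contributes m²/s²
  The factor ½ is dimensionless.

Multiplying the contributions: [kg] · [m²/s²]
Adding exponents of each base unit: kg: 1, m: 2, s: -2
SI base units of kinetic energy: kg·m²/s²

Answer: kg·m²/s²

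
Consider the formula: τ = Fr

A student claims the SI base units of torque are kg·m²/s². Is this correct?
Units of each symbol in τ = Fr:
  F (force): kg·m/s²
  r (lever arm): m

Multiplying the contributions: [kg·m/s²] · [m]
Adding exponents of each base unit: kg: 1, m: 2, s: -2
SI base units of torque: kg·m²/s²

The claimed units kg·m²/s² match the derived units, so the claim is correct.

Answer: Yes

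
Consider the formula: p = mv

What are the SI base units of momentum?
Units of each symbol in p = mv:
  m (mass): kg
  v (velocity): m/s

Multiplying the contributions: [kg] · [m/s]
Adding exponents of each base unit: kg: 1, m: 1, s: -1
SI base units of momentum: kg·m/s

Answer: kg·m/s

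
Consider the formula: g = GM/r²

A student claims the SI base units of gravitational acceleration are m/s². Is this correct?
Units of each symbol in g = GM/r²:
  G (gravitational constant): m³/(kg·s²)
  M (mass): kg
  r (distance): m  → to the power 2 in the denominator, contributes 1/m²

Multiplying the contributions: [m³/(kg·s²)] · [kg] · [1/m²]
Adding exponents of each base unit: m: 1, s: -2
SI base units of gravitational acceleration: m/s²

The claimed units m/s² match the derived units, so the claim is correct.

Answer: Yes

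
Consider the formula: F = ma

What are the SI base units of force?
Units of each symbol in F = ma:
  m (mass): kg
  a (acceleration): m/s²

Multiplying the contributions: [kg] · [m/s²]
Adding exponents of each base unit: kg: 1, m: 1, s: -2
SI base units of force: kg·m/s²

Answer: kg·m/s²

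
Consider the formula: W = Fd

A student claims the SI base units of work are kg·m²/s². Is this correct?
Units of each symbol in W = Fd:
  F (force): kg·m/s²
  d (displacement): m

Multiplying the contributions: [kg·m/s²] · [m]
Adding exponents of each base unit: kg: 1, m: 2, s: -2
SI base units of work: kg·m²/s²

The claimed units kg·m²/s² match the derived units, so the claim is correct.

Answer: Yes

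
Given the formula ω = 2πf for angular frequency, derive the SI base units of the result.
Units of each symbol in ω = 2πf:
  f (frequency): 1/s
  The factor 2π is dimensionless.

Multiplying the contributions: [1/s]
Adding exponents of each base unit: s: -1
SI base units of angular frequency: 1/s

Answer: 1/s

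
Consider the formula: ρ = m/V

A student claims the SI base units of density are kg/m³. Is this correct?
Units of each symbol in ρ = m/V:
  m (mass): kg
  V (volume): m³  → in the denominator, contributes 1/m³

Multiplying the contributions: [kg] · [1/m³]
Adding exponents of each base unit: kg: 1, m: -3
SI base units of density: kg/m³

The claimed units kg/m³ match the derived units, so the claim is correct.

Answer: Yes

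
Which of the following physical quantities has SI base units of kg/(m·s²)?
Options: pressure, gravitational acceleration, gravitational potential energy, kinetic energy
Checking the SI base units of each option:
  pressure (P = F/A): kg/(m·s²)  ✓ matches
  gravitational acceleration (g = GM/r²): m/s²  ✗
  gravitational potential energy (U = -GMm/r): kg·m²/s²  ✗
  kinetic energy (E = ½mv²): kg·m²/s²  ✗

Only pressure has units kg/(m·s²).

Answer: pressure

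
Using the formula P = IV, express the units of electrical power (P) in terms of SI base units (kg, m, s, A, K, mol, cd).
Units of each symbol in P = IV:
  I (current): A
  V (voltage, in volts): kg·m²/(s³·A)

Multiplying the contributions: [A] · [kg·m²/(s³·A)]
Adding exponents of each base unit: kg: 1, m: 2, s: -3
SI base units of electrical power: kg·m²/s³

Answer: kg·m²/s³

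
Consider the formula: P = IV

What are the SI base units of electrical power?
Units of each symbol in P = IV:
  I (current): A
  V (voltage, in volts): kg·m²/(s³·A)

Multiplying the contributions: [A] · [kg·m²/(s³·A)]
Adding exponents of each base unit: kg: 1, m: 2, s: -3
SI base units of electrical power: kg·m²/s³

Answer: kg·m²/s³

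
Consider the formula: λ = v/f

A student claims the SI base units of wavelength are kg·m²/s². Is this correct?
Units of each symbol in λ = v/f:
  v (wave speed): m/s
  f (frequency): 1/s  → in the denominator, contributes s

Multiplying the contributions: [m/s] · [s]
Adding exponents of each base unit: m: 1
SI base units of wavelength: m

The claimed units kg·m²/s² (exponents kg: 1, m: 2, s: -2) do not match the derived units m (exponents m: 1), so the claim is incorrect.

Answer: No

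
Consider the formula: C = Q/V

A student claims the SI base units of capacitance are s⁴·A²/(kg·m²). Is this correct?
Units of each symbol in C = Q/V:
  Q (charge, in coulombs): s·A
  V (voltage, in volts): kg·m²/(s³·A)  → in the denominator, contributes s³·A/(kg·m²)

Multiplying the contributions: [s·A] · [s³·A/(kg·m²)]
Adding exponents of each base unit: kg: -1, m: -2, s: 4, A: 2
SI base units of capacitance: s⁴·A²/(kg·m²)

The claimed units s⁴·A²/(kg·m²) match the derived units, so the claim is correct.

Answer: Yes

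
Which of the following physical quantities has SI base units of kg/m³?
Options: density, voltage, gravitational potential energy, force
Checking the SI base units of each option:
  density (ρ = m/V): kg/m³  ✓ matches
  voltage (V = IR): kg·m²/(s³·A)  ✗
  gravitational potential energy (U = -GMm/r): kg·m²/s²  ✗
  force (F = ma): kg·m/s²  ✗

Only density has units kg/m³.

Answer: density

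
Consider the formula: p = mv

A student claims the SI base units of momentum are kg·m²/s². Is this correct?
Units of each symbol in p = mv:
  m (mass): kg
  v (velocity): m/s

Multiplying the contributions: [kg] · [m/s]
Adding exponents of each base unit: kg: 1, m: 1, s: -1
SI base units of momentum: kg·m/s

The claimed units kg·m²/s² (exponents kg: 1, m: 2, s: -2) do not match the derived units kg·m/s (exponents kg: 1, m: 1, s: -1), so the claim is incorrect.

Answer: No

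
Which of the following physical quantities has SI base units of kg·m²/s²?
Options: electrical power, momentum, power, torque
Checking the SI base units of each option:
  electrical power (P = IV): kg·m²/s³  ✗
  momentum (p = mv): kg·m/s  ✗
  power (P = W/t): kg·m²/s³  ✗
  torque (τ = Fr): kg·m²/s²  ✓ matches

Only torque has units kg·m²/s².

Answer: torque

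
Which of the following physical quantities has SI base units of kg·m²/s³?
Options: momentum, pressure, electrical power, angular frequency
Checking the SI base units of each option:
  momentum (p = mv): kg·m/s  ✗
  pressure (P = F/A): kg/(m·s²)  ✗
  electrical power (P = IV): kg·m²/s³  ✓ matches
  angular frequency (ω = 2πf): 1/s  ✗

Only electrical power has units kg·m²/s³.

Answer: electrical power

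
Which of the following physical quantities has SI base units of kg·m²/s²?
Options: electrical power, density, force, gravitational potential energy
Checking the SI base units of each option:
  electrical power (P = IV): kg·m²/s³  ✗
  density (ρ = m/V): kg/m³  ✗
  force (F = ma): kg·m/s²  ✗
  gravitational potential energy (U = -GMm/r): kg·m²/s²  ✓ matches

Only gravitational potential energy has units kg·m²/s².

Answer: gravitational potential energy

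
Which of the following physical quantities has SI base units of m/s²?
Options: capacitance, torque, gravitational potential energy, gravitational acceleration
Checking the SI base units of each option:
  capacitance (C = Q/V): s⁴·A²/(kg·m²)  ✗
  torque (τ = Fr): kg·m²/s²  ✗
  gravitational potential energy (U = -GMm/r): kg·m²/s²  ✗
  gravitational acceleration (g = GM/r²): m/s²  ✓ matches

Only gravitational acceleration has units m/s².

Answer: gravitational acceleration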